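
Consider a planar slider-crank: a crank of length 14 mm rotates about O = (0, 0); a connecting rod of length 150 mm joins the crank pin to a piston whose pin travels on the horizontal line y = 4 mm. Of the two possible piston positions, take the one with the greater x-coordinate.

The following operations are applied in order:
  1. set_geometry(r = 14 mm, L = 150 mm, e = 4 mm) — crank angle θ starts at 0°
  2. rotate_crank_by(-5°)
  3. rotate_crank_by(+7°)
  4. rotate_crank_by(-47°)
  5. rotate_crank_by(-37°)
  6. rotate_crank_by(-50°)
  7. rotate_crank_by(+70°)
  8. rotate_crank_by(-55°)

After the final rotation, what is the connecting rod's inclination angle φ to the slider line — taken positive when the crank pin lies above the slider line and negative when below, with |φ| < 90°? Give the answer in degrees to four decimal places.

-6.3054

set_geometry: r = 14 mm, L = 150 mm, e = 4 mm; θ ← 0°
rotate_crank_by(-5°): θ ← 0° -5° = -5°
rotate_crank_by(+7°): θ ← -5° +7° = 2°
rotate_crank_by(-47°): θ ← 2° -47° = -45°
rotate_crank_by(-37°): θ ← -45° -37° = -82°
rotate_crank_by(-50°): θ ← -82° -50° = -132°
rotate_crank_by(+70°): θ ← -132° +70° = -62°
rotate_crank_by(-55°): θ ← -62° -55° = -117°
crank pin P = (r cos θ, r sin θ) = (-6.355867, -12.474091)
h = r sin θ − e = -12.474091 − 4 = -16.474091
sin φ = h / L = -16.474091 / 150 = -0.10982728
φ = arcsin(-0.10982728) = -6.305359°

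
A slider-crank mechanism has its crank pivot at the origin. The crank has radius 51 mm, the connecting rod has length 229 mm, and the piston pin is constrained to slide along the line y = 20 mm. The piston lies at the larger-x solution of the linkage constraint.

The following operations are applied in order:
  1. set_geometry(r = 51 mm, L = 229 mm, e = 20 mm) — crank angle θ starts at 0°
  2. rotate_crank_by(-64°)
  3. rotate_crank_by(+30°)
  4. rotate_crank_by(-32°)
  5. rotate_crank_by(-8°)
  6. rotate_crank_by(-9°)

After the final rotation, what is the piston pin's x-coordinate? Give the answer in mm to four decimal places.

224.0544

set_geometry: r = 51 mm, L = 229 mm, e = 20 mm; θ ← 0°
rotate_crank_by(-64°): θ ← 0° -64° = -64°
rotate_crank_by(+30°): θ ← -64° +30° = -34°
rotate_crank_by(-32°): θ ← -34° -32° = -66°
rotate_crank_by(-8°): θ ← -66° -8° = -74°
rotate_crank_by(-9°): θ ← -74° -9° = -83°
crank pin P = (r cos θ, r sin θ) = (6.215337, -50.619854)
h = r sin θ − e = -50.619854 − 20 = -70.619854
x = r cos θ + √(L² − h²) = 6.215337 + √(52441.0 − 4987.1637) = 6.215337 + 217.839015 = 224.054351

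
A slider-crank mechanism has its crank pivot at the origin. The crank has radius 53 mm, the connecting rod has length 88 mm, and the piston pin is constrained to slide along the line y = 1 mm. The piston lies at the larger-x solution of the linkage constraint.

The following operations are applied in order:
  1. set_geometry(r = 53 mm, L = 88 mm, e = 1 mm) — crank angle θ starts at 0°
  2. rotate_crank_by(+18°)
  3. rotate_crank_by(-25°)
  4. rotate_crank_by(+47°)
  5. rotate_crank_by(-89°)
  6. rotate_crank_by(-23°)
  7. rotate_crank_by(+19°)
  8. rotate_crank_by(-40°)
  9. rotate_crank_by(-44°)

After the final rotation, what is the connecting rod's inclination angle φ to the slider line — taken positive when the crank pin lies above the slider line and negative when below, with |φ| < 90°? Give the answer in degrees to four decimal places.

-24.9680

set_geometry: r = 53 mm, L = 88 mm, e = 1 mm; θ ← 0°
rotate_crank_by(+18°): θ ← 0° +18° = 18°
rotate_crank_by(-25°): θ ← 18° -25° = -7°
rotate_crank_by(+47°): θ ← -7° +47° = 40°
rotate_crank_by(-89°): θ ← 40° -89° = -49°
rotate_crank_by(-23°): θ ← -49° -23° = -72°
rotate_crank_by(+19°): θ ← -72° +19° = -53°
rotate_crank_by(-40°): θ ← -53° -40° = -93°
rotate_crank_by(-44°): θ ← -93° -44° = -137°
crank pin P = (r cos θ, r sin θ) = (-38.761746, -36.145913)
h = r sin θ − e = -36.145913 − 1 = -37.145913
sin φ = h / L = -37.145913 / 88 = -0.42211265
φ = arcsin(-0.42211265) = -24.968040°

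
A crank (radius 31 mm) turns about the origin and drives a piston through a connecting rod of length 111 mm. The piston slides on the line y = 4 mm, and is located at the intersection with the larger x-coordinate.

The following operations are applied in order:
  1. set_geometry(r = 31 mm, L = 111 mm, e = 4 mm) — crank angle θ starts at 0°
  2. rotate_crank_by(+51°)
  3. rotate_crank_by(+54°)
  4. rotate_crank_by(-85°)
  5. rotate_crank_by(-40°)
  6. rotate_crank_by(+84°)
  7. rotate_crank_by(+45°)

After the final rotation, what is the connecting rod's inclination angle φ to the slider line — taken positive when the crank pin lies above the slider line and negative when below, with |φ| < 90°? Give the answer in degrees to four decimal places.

13.1810

set_geometry: r = 31 mm, L = 111 mm, e = 4 mm; θ ← 0°
rotate_crank_by(+51°): θ ← 0° +51° = 51°
rotate_crank_by(+54°): θ ← 51° +54° = 105°
rotate_crank_by(-85°): θ ← 105° -85° = 20°
rotate_crank_by(-40°): θ ← 20° -40° = -20°
rotate_crank_by(+84°): θ ← -20° +84° = 64°
rotate_crank_by(+45°): θ ← 64° +45° = 109°
crank pin P = (r cos θ, r sin θ) = (-10.092613, 29.311076)
h = r sin θ − e = 29.311076 − 4 = 25.311076
sin φ = h / L = 25.311076 / 111 = 0.22802771
φ = arcsin(0.22802771) = 13.180983°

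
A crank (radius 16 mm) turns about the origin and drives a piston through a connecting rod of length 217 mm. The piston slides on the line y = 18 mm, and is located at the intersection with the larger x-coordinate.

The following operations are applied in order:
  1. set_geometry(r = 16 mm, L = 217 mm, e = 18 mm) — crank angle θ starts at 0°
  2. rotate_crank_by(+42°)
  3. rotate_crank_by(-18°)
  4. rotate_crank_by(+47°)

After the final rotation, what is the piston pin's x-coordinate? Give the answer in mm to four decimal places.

222.1901

set_geometry: r = 16 mm, L = 217 mm, e = 18 mm; θ ← 0°
rotate_crank_by(+42°): θ ← 0° +42° = 42°
rotate_crank_by(-18°): θ ← 42° -18° = 24°
rotate_crank_by(+47°): θ ← 24° +47° = 71°
crank pin P = (r cos θ, r sin θ) = (5.209090, 15.128297)
h = r sin θ − e = 15.128297 − 18 = -2.871703
x = r cos θ + √(L² − h²) = 5.209090 + √(47089.0 − 8.2467) = 5.209090 + 216.980998 = 222.190088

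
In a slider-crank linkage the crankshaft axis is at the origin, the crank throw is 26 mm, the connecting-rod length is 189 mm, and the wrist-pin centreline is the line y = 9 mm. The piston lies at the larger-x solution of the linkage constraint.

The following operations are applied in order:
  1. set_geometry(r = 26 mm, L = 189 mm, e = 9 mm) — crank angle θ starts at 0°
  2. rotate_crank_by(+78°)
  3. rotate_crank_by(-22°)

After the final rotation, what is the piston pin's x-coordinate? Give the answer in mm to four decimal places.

set_geometry: r = 26 mm, L = 189 mm, e = 9 mm; θ ← 0°
rotate_crank_by(+78°): θ ← 0° +78° = 78°
rotate_crank_by(-22°): θ ← 78° -22° = 56°
crank pin P = (r cos θ, r sin θ) = (14.539015, 21.554977)
h = r sin θ − e = 21.554977 − 9 = 12.554977
x = r cos θ + √(L² − h²) = 14.539015 + √(35721.0 − 157.6274) = 14.539015 + 188.582535 = 203.121551

203.1216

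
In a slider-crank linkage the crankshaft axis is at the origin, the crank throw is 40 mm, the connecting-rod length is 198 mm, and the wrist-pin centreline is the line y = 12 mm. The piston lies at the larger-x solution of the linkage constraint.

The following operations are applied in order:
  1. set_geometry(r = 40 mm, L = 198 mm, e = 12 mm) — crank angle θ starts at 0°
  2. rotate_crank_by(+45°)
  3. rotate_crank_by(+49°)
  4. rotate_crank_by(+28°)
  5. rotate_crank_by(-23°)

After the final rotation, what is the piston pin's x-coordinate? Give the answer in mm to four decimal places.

189.8225

set_geometry: r = 40 mm, L = 198 mm, e = 12 mm; θ ← 0°
rotate_crank_by(+45°): θ ← 0° +45° = 45°
rotate_crank_by(+49°): θ ← 45° +49° = 94°
rotate_crank_by(+28°): θ ← 94° +28° = 122°
rotate_crank_by(-23°): θ ← 122° -23° = 99°
crank pin P = (r cos θ, r sin θ) = (-6.257379, 39.507534)
h = r sin θ − e = 39.507534 − 12 = 27.507534
x = r cos θ + √(L² − h²) = -6.257379 + √(39204.0 − 756.6644) = -6.257379 + 196.079921 = 189.822543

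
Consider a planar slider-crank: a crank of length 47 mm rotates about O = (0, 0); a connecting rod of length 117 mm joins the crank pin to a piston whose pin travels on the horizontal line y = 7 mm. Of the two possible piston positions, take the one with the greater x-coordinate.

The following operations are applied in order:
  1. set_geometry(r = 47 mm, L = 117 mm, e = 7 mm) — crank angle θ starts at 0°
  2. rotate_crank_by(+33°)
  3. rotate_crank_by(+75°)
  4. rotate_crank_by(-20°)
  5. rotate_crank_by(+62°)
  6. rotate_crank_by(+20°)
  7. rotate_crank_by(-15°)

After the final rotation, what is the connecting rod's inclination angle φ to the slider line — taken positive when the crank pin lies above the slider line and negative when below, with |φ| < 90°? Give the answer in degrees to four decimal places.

set_geometry: r = 47 mm, L = 117 mm, e = 7 mm; θ ← 0°
rotate_crank_by(+33°): θ ← 0° +33° = 33°
rotate_crank_by(+75°): θ ← 33° +75° = 108°
rotate_crank_by(-20°): θ ← 108° -20° = 88°
rotate_crank_by(+62°): θ ← 88° +62° = 150°
rotate_crank_by(+20°): θ ← 150° +20° = 170°
rotate_crank_by(-15°): θ ← 170° -15° = 155°
crank pin P = (r cos θ, r sin θ) = (-42.596466, 19.863058)
h = r sin θ − e = 19.863058 − 7 = 12.863058
sin φ = h / L = 12.863058 / 117 = 0.10994067
φ = arcsin(0.10994067) = 6.311895°

6.3119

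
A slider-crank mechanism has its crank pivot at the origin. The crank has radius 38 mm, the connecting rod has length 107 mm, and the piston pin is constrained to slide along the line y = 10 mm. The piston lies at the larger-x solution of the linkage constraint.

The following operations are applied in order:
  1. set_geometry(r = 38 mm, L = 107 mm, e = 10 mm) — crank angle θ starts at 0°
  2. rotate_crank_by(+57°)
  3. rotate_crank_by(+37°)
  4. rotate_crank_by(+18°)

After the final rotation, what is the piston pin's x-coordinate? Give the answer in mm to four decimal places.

set_geometry: r = 38 mm, L = 107 mm, e = 10 mm; θ ← 0°
rotate_crank_by(+57°): θ ← 0° +57° = 57°
rotate_crank_by(+37°): θ ← 57° +37° = 94°
rotate_crank_by(+18°): θ ← 94° +18° = 112°
crank pin P = (r cos θ, r sin θ) = (-14.235051, 35.232986)
h = r sin θ − e = 35.232986 − 10 = 25.232986
x = r cos θ + √(L² − h²) = -14.235051 + √(11449.0 − 636.7036) = -14.235051 + 103.982193 = 89.747142

89.7471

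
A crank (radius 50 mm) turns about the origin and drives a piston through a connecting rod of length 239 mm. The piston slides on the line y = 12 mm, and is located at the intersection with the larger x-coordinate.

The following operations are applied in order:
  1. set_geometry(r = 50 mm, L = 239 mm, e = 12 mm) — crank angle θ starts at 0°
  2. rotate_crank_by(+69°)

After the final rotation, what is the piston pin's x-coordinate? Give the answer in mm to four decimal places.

254.3890

set_geometry: r = 50 mm, L = 239 mm, e = 12 mm; θ ← 0°
rotate_crank_by(+69°): θ ← 0° +69° = 69°
crank pin P = (r cos θ, r sin θ) = (17.918397, 46.679021)
h = r sin θ − e = 46.679021 − 12 = 34.679021
x = r cos θ + √(L² − h²) = 17.918397 + √(57121.0 − 1202.6345) = 17.918397 + 236.470644 = 254.389041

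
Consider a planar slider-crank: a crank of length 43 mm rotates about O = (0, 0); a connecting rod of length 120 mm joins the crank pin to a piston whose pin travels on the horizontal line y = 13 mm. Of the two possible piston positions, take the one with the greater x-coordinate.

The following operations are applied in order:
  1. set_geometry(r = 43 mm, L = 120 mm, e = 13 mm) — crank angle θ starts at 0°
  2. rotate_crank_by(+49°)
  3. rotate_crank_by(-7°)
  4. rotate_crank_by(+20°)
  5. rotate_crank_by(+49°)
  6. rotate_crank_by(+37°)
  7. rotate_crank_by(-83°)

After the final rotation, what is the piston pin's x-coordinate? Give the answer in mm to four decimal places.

set_geometry: r = 43 mm, L = 120 mm, e = 13 mm; θ ← 0°
rotate_crank_by(+49°): θ ← 0° +49° = 49°
rotate_crank_by(-7°): θ ← 49° -7° = 42°
rotate_crank_by(+20°): θ ← 42° +20° = 62°
rotate_crank_by(+49°): θ ← 62° +49° = 111°
rotate_crank_by(+37°): θ ← 111° +37° = 148°
rotate_crank_by(-83°): θ ← 148° -83° = 65°
crank pin P = (r cos θ, r sin θ) = (18.172585, 38.971235)
h = r sin θ − e = 38.971235 − 13 = 25.971235
x = r cos θ + √(L² − h²) = 18.172585 + √(14400.0 − 674.5050) = 18.172585 + 117.155858 = 135.328443

135.3284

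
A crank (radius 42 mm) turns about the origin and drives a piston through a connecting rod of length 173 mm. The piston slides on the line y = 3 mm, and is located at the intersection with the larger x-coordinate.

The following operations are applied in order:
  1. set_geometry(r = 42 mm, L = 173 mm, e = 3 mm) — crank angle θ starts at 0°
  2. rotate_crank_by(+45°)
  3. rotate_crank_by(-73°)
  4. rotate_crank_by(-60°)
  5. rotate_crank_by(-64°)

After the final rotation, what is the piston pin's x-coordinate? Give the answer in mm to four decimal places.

134.4181

set_geometry: r = 42 mm, L = 173 mm, e = 3 mm; θ ← 0°
rotate_crank_by(+45°): θ ← 0° +45° = 45°
rotate_crank_by(-73°): θ ← 45° -73° = -28°
rotate_crank_by(-60°): θ ← -28° -60° = -88°
rotate_crank_by(-64°): θ ← -88° -64° = -152°
crank pin P = (r cos θ, r sin θ) = (-37.083799, -19.717806)
h = r sin θ − e = -19.717806 − 3 = -22.717806
x = r cos θ + √(L² − h²) = -37.083799 + √(29929.0 − 516.0987) = -37.083799 + 171.501899 = 134.418100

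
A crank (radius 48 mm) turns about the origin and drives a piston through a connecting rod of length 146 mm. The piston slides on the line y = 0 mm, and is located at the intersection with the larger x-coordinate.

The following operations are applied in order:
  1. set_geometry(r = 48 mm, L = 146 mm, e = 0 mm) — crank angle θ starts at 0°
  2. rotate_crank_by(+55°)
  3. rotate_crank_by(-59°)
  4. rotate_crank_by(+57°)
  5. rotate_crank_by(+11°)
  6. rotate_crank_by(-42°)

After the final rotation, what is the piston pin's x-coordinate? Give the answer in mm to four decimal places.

set_geometry: r = 48 mm, L = 146 mm, e = 0 mm; θ ← 0°
rotate_crank_by(+55°): θ ← 0° +55° = 55°
rotate_crank_by(-59°): θ ← 55° -59° = -4°
rotate_crank_by(+57°): θ ← -4° +57° = 53°
rotate_crank_by(+11°): θ ← 53° +11° = 64°
rotate_crank_by(-42°): θ ← 64° -42° = 22°
crank pin P = (r cos θ, r sin θ) = (44.504825, 17.981116)
h = r sin θ − e = 17.981116 − 0 = 17.981116
x = r cos θ + √(L² − h²) = 44.504825 + √(21316.0 − 323.3206) = 44.504825 + 144.888507 = 189.393332

189.3933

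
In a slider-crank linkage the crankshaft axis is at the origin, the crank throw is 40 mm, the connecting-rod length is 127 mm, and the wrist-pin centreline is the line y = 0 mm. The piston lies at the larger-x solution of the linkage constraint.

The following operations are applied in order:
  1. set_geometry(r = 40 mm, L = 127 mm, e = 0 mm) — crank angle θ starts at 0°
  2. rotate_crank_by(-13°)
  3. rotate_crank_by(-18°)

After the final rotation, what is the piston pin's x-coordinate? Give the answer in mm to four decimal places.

159.6046

set_geometry: r = 40 mm, L = 127 mm, e = 0 mm; θ ← 0°
rotate_crank_by(-13°): θ ← 0° -13° = -13°
rotate_crank_by(-18°): θ ← -13° -18° = -31°
crank pin P = (r cos θ, r sin θ) = (34.286692, -20.601523)
h = r sin θ − e = -20.601523 − 0 = -20.601523
x = r cos θ + √(L² − h²) = 34.286692 + √(16129.0 − 424.4227) = 34.286692 + 125.317905 = 159.604597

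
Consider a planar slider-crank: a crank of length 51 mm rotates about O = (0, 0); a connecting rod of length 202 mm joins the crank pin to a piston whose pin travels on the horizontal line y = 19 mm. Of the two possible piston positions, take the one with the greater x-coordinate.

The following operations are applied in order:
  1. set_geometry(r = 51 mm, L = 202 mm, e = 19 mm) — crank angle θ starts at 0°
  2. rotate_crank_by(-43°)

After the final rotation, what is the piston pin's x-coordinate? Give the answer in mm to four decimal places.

set_geometry: r = 51 mm, L = 202 mm, e = 19 mm; θ ← 0°
rotate_crank_by(-43°): θ ← 0° -43° = -43°
crank pin P = (r cos θ, r sin θ) = (37.299039, -34.781916)
h = r sin θ − e = -34.781916 − 19 = -53.781916
x = r cos θ + √(L² − h²) = 37.299039 + √(40804.0 − 2892.4945) = 37.299039 + 194.708771 = 232.007810

232.0078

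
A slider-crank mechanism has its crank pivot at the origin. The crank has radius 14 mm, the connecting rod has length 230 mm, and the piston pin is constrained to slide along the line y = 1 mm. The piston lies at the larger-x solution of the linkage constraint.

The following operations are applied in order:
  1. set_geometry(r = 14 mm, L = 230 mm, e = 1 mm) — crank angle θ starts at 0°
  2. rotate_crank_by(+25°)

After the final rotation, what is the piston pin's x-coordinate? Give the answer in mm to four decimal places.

set_geometry: r = 14 mm, L = 230 mm, e = 1 mm; θ ← 0°
rotate_crank_by(+25°): θ ← 0° +25° = 25°
crank pin P = (r cos θ, r sin θ) = (12.688309, 5.916656)
h = r sin θ − e = 5.916656 − 1 = 4.916656
x = r cos θ + √(L² − h²) = 12.688309 + √(52900.0 − 24.1735) = 12.688309 + 229.947443 = 242.635752

242.6358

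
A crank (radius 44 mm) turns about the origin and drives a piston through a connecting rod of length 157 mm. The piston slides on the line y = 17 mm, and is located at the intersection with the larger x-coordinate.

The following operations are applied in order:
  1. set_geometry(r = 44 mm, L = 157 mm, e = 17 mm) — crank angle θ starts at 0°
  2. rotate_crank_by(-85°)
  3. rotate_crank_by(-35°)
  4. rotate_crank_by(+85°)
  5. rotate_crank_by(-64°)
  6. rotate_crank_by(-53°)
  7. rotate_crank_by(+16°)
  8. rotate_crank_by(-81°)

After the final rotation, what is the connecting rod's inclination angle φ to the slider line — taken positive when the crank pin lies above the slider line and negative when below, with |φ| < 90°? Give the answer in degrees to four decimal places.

3.4617

set_geometry: r = 44 mm, L = 157 mm, e = 17 mm; θ ← 0°
rotate_crank_by(-85°): θ ← 0° -85° = -85°
rotate_crank_by(-35°): θ ← -85° -35° = -120°
rotate_crank_by(+85°): θ ← -120° +85° = -35°
rotate_crank_by(-64°): θ ← -35° -64° = -99°
rotate_crank_by(-53°): θ ← -99° -53° = -152°
rotate_crank_by(+16°): θ ← -152° +16° = -136°
rotate_crank_by(-81°): θ ← -136° -81° = -217°
crank pin P = (r cos θ, r sin θ) = (-35.139962, 26.479861)
h = r sin θ − e = 26.479861 − 17 = 9.479861
sin φ = h / L = 9.479861 / 157 = 0.06038128
φ = arcsin(0.06038128) = 3.461698°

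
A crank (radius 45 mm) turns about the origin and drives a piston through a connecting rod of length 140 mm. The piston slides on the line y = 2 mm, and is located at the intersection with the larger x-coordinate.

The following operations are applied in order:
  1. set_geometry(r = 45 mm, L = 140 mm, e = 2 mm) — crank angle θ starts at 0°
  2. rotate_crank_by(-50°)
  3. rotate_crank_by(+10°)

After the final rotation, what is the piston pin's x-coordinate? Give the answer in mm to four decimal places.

171.0136

set_geometry: r = 45 mm, L = 140 mm, e = 2 mm; θ ← 0°
rotate_crank_by(-50°): θ ← 0° -50° = -50°
rotate_crank_by(+10°): θ ← -50° +10° = -40°
crank pin P = (r cos θ, r sin θ) = (34.472000, -28.925442)
h = r sin θ − e = -28.925442 − 2 = -30.925442
x = r cos θ + √(L² − h²) = 34.472000 + √(19600.0 − 956.3830) = 34.472000 + 136.541631 = 171.013631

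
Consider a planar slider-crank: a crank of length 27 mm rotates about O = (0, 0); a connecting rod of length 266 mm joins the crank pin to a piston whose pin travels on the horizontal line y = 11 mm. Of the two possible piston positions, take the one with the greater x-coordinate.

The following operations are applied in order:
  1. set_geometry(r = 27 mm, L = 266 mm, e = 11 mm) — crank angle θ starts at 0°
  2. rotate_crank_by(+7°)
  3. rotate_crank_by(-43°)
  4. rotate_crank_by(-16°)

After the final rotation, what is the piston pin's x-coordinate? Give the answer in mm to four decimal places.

280.6574

set_geometry: r = 27 mm, L = 266 mm, e = 11 mm; θ ← 0°
rotate_crank_by(+7°): θ ← 0° +7° = 7°
rotate_crank_by(-43°): θ ← 7° -43° = -36°
rotate_crank_by(-16°): θ ← -36° -16° = -52°
crank pin P = (r cos θ, r sin θ) = (16.622860, -21.276290)
h = r sin θ − e = -21.276290 − 11 = -32.276290
x = r cos θ + √(L² − h²) = 16.622860 + √(70756.0 − 1041.7589) = 16.622860 + 264.034545 = 280.657405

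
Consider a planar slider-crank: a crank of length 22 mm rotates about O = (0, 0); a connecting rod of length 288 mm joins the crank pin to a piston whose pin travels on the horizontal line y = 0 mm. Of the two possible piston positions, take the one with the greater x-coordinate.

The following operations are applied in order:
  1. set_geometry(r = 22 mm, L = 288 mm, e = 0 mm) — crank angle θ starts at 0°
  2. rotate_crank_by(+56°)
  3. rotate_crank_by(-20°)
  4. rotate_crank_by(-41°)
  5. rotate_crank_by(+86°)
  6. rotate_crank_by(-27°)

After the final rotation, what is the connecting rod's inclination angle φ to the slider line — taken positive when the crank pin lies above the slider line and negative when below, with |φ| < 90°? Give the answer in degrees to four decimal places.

3.5431

set_geometry: r = 22 mm, L = 288 mm, e = 0 mm; θ ← 0°
rotate_crank_by(+56°): θ ← 0° +56° = 56°
rotate_crank_by(-20°): θ ← 56° -20° = 36°
rotate_crank_by(-41°): θ ← 36° -41° = -5°
rotate_crank_by(+86°): θ ← -5° +86° = 81°
rotate_crank_by(-27°): θ ← 81° -27° = 54°
crank pin P = (r cos θ, r sin θ) = (12.931276, 17.798374)
h = r sin θ − e = 17.798374 − 0 = 17.798374
sin φ = h / L = 17.798374 / 288 = 0.06179991
φ = arcsin(0.06179991) = 3.543132°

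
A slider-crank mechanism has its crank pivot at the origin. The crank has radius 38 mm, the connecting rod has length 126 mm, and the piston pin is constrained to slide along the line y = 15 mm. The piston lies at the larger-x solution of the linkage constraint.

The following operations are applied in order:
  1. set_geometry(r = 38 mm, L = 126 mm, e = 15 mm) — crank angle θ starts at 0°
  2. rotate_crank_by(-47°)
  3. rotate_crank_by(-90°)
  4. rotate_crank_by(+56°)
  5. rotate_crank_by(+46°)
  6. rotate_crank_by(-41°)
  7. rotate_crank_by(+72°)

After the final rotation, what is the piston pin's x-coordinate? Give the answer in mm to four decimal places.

162.6650

set_geometry: r = 38 mm, L = 126 mm, e = 15 mm; θ ← 0°
rotate_crank_by(-47°): θ ← 0° -47° = -47°
rotate_crank_by(-90°): θ ← -47° -90° = -137°
rotate_crank_by(+56°): θ ← -137° +56° = -81°
rotate_crank_by(+46°): θ ← -81° +46° = -35°
rotate_crank_by(-41°): θ ← -35° -41° = -76°
rotate_crank_by(+72°): θ ← -76° +72° = -4°
crank pin P = (r cos θ, r sin θ) = (37.907434, -2.650746)
h = r sin θ − e = -2.650746 − 15 = -17.650746
x = r cos θ + √(L² − h²) = 37.907434 + √(15876.0 − 311.5488) = 37.907434 + 124.757570 = 162.665003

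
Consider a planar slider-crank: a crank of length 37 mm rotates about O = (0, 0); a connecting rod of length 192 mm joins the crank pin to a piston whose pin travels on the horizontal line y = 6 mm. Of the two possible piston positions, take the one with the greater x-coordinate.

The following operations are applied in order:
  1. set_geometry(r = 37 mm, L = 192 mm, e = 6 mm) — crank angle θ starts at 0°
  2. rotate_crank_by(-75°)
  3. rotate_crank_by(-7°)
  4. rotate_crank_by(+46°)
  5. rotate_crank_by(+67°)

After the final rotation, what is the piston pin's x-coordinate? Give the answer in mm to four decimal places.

223.2707

set_geometry: r = 37 mm, L = 192 mm, e = 6 mm; θ ← 0°
rotate_crank_by(-75°): θ ← 0° -75° = -75°
rotate_crank_by(-7°): θ ← -75° -7° = -82°
rotate_crank_by(+46°): θ ← -82° +46° = -36°
rotate_crank_by(+67°): θ ← -36° +67° = 31°
crank pin P = (r cos θ, r sin θ) = (31.715190, 19.056409)
h = r sin θ − e = 19.056409 − 6 = 13.056409
x = r cos θ + √(L² − h²) = 31.715190 + √(36864.0 − 170.4698) = 31.715190 + 191.555554 = 223.270744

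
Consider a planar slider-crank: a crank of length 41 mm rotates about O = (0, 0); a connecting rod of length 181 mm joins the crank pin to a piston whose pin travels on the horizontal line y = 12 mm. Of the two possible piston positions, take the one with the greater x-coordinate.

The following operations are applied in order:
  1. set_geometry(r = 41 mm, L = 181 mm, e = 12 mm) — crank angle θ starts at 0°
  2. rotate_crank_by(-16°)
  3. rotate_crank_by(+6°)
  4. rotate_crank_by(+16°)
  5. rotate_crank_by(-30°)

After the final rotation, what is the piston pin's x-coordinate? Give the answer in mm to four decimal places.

216.1693

set_geometry: r = 41 mm, L = 181 mm, e = 12 mm; θ ← 0°
rotate_crank_by(-16°): θ ← 0° -16° = -16°
rotate_crank_by(+6°): θ ← -16° +6° = -10°
rotate_crank_by(+16°): θ ← -10° +16° = 6°
rotate_crank_by(-30°): θ ← 6° -30° = -24°
crank pin P = (r cos θ, r sin θ) = (37.455364, -16.676202)
h = r sin θ − e = -16.676202 − 12 = -28.676202
x = r cos θ + √(L² − h²) = 37.455364 + √(32761.0 − 822.3246) = 37.455364 + 178.713949 = 216.169312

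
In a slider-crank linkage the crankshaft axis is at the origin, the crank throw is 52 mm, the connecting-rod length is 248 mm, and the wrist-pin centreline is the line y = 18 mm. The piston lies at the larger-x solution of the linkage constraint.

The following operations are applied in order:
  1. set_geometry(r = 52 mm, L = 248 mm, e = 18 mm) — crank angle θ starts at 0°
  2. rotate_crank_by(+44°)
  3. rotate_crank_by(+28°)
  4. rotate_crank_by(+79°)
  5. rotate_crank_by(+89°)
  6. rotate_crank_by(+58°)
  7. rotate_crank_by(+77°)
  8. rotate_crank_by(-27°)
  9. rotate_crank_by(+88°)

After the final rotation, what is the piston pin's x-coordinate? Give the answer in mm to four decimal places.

258.4471

set_geometry: r = 52 mm, L = 248 mm, e = 18 mm; θ ← 0°
rotate_crank_by(+44°): θ ← 0° +44° = 44°
rotate_crank_by(+28°): θ ← 44° +28° = 72°
rotate_crank_by(+79°): θ ← 72° +79° = 151°
rotate_crank_by(+89°): θ ← 151° +89° = 240°
rotate_crank_by(+58°): θ ← 240° +58° = 298°
rotate_crank_by(+77°): θ ← 298° +77° = 375°
rotate_crank_by(-27°): θ ← 375° -27° = 348°
rotate_crank_by(+88°): θ ← 348° +88° = 436°
crank pin P = (r cos θ, r sin θ) = (12.579939, 50.455378)
h = r sin θ − e = 50.455378 − 18 = 32.455378
x = r cos θ + √(L² − h²) = 12.579939 + √(61504.0 − 1053.3515) = 12.579939 + 245.867136 = 258.447074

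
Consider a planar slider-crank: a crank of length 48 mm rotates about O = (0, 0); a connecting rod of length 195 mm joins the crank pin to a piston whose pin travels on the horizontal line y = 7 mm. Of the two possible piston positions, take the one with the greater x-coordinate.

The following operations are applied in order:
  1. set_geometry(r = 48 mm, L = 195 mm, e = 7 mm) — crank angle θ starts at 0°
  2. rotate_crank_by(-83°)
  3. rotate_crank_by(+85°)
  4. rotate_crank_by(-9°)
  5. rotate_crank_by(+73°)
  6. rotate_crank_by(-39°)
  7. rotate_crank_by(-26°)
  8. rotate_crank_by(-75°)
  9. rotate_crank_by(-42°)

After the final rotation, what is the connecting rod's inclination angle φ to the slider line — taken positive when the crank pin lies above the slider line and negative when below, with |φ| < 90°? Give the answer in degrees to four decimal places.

-14.9004

set_geometry: r = 48 mm, L = 195 mm, e = 7 mm; θ ← 0°
rotate_crank_by(-83°): θ ← 0° -83° = -83°
rotate_crank_by(+85°): θ ← -83° +85° = 2°
rotate_crank_by(-9°): θ ← 2° -9° = -7°
rotate_crank_by(+73°): θ ← -7° +73° = 66°
rotate_crank_by(-39°): θ ← 66° -39° = 27°
rotate_crank_by(-26°): θ ← 27° -26° = 1°
rotate_crank_by(-75°): θ ← 1° -75° = -74°
rotate_crank_by(-42°): θ ← -74° -42° = -116°
crank pin P = (r cos θ, r sin θ) = (-21.041815, -43.142114)
h = r sin θ − e = -43.142114 − 7 = -50.142114
sin φ = h / L = -50.142114 / 195 = -0.25713905
φ = arcsin(-0.25713905) = -14.900371°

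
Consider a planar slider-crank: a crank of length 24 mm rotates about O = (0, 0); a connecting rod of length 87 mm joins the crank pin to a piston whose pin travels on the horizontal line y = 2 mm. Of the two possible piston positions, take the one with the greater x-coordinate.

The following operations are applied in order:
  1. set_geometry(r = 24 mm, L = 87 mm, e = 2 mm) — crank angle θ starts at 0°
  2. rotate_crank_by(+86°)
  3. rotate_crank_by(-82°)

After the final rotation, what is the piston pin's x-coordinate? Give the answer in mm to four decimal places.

110.9409

set_geometry: r = 24 mm, L = 87 mm, e = 2 mm; θ ← 0°
rotate_crank_by(+86°): θ ← 0° +86° = 86°
rotate_crank_by(-82°): θ ← 86° -82° = 4°
crank pin P = (r cos θ, r sin θ) = (23.941537, 1.674155)
h = r sin θ − e = 1.674155 − 2 = -0.325845
x = r cos θ + √(L² − h²) = 23.941537 + √(7569.0 − 0.1062) = 23.941537 + 86.999390 = 110.940927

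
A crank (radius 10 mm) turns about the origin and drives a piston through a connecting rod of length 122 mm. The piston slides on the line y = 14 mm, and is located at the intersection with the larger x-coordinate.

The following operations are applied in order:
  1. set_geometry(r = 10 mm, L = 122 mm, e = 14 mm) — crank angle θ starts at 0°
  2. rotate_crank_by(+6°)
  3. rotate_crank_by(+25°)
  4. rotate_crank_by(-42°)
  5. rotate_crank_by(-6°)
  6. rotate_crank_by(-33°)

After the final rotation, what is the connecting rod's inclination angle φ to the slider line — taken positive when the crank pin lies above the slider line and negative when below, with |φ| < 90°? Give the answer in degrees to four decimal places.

-10.2268

set_geometry: r = 10 mm, L = 122 mm, e = 14 mm; θ ← 0°
rotate_crank_by(+6°): θ ← 0° +6° = 6°
rotate_crank_by(+25°): θ ← 6° +25° = 31°
rotate_crank_by(-42°): θ ← 31° -42° = -11°
rotate_crank_by(-6°): θ ← -11° -6° = -17°
rotate_crank_by(-33°): θ ← -17° -33° = -50°
crank pin P = (r cos θ, r sin θ) = (6.427876, -7.660444)
h = r sin θ − e = -7.660444 − 14 = -21.660444
sin φ = h / L = -21.660444 / 122 = -0.17754463
φ = arcsin(-0.17754463) = -10.226774°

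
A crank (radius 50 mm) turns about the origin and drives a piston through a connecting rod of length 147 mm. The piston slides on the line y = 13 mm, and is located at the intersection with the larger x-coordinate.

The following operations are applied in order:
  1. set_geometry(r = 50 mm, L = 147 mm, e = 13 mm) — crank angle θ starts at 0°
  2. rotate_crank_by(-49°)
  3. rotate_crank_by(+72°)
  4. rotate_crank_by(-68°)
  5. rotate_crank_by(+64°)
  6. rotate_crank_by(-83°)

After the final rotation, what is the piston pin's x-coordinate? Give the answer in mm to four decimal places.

157.0185

set_geometry: r = 50 mm, L = 147 mm, e = 13 mm; θ ← 0°
rotate_crank_by(-49°): θ ← 0° -49° = -49°
rotate_crank_by(+72°): θ ← -49° +72° = 23°
rotate_crank_by(-68°): θ ← 23° -68° = -45°
rotate_crank_by(+64°): θ ← -45° +64° = 19°
rotate_crank_by(-83°): θ ← 19° -83° = -64°
crank pin P = (r cos θ, r sin θ) = (21.918557, -44.939702)
h = r sin θ − e = -44.939702 − 13 = -57.939702
x = r cos θ + √(L² − h²) = 21.918557 + √(21609.0 − 3357.0091) = 21.918557 + 135.099929 = 157.018487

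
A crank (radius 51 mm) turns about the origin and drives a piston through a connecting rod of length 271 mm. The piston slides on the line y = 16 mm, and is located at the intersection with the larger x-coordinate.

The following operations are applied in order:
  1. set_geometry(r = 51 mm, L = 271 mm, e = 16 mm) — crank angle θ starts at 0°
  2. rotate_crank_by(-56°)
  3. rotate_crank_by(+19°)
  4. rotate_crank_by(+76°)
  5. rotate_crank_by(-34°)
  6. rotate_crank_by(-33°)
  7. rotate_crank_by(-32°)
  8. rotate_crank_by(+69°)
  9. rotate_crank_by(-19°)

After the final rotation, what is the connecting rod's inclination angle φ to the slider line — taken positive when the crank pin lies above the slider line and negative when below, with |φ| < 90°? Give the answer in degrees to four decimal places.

set_geometry: r = 51 mm, L = 271 mm, e = 16 mm; θ ← 0°
rotate_crank_by(-56°): θ ← 0° -56° = -56°
rotate_crank_by(+19°): θ ← -56° +19° = -37°
rotate_crank_by(+76°): θ ← -37° +76° = 39°
rotate_crank_by(-34°): θ ← 39° -34° = 5°
rotate_crank_by(-33°): θ ← 5° -33° = -28°
rotate_crank_by(-32°): θ ← -28° -32° = -60°
rotate_crank_by(+69°): θ ← -60° +69° = 9°
rotate_crank_by(-19°): θ ← 9° -19° = -10°
crank pin P = (r cos θ, r sin θ) = (50.225195, -8.856057)
h = r sin θ − e = -8.856057 − 16 = -24.856057
sin φ = h / L = -24.856057 / 271 = -0.09171977
φ = arcsin(-0.09171977) = -5.262552°

-5.2626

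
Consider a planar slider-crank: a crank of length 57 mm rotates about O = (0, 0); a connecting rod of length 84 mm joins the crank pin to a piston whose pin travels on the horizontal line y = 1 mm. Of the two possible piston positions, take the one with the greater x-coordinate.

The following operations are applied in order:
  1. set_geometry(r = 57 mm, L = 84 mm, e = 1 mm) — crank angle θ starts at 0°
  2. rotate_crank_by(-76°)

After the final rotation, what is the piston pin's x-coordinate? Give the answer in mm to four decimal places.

76.1236

set_geometry: r = 57 mm, L = 84 mm, e = 1 mm; θ ← 0°
rotate_crank_by(-76°): θ ← 0° -76° = -76°
crank pin P = (r cos θ, r sin θ) = (13.789548, -55.306856)
h = r sin θ − e = -55.306856 − 1 = -56.306856
x = r cos θ + √(L² − h²) = 13.789548 + √(7056.0 − 3170.4621) = 13.789548 + 62.334083 = 76.123631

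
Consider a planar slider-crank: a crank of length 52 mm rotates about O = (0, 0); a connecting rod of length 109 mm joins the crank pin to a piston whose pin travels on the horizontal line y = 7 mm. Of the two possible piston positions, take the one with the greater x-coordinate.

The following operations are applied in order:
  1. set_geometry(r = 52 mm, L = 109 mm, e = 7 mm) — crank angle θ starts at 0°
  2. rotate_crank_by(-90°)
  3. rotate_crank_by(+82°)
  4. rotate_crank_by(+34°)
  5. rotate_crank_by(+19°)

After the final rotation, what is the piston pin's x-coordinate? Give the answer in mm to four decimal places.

set_geometry: r = 52 mm, L = 109 mm, e = 7 mm; θ ← 0°
rotate_crank_by(-90°): θ ← 0° -90° = -90°
rotate_crank_by(+82°): θ ← -90° +82° = -8°
rotate_crank_by(+34°): θ ← -8° +34° = 26°
rotate_crank_by(+19°): θ ← 26° +19° = 45°
crank pin P = (r cos θ, r sin θ) = (36.769553, 36.769553)
h = r sin θ − e = 36.769553 − 7 = 29.769553
x = r cos θ + √(L² − h²) = 36.769553 + √(11881.0 − 886.2263) = 36.769553 + 104.855967 = 141.625519

141.6255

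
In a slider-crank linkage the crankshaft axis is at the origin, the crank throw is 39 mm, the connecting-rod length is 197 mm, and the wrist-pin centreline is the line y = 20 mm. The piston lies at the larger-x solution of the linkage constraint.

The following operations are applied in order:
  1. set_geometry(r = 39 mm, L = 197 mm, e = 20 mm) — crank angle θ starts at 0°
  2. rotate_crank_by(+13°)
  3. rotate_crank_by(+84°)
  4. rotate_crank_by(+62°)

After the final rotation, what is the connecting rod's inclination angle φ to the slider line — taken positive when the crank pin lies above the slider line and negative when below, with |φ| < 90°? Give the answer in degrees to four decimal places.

set_geometry: r = 39 mm, L = 197 mm, e = 20 mm; θ ← 0°
rotate_crank_by(+13°): θ ← 0° +13° = 13°
rotate_crank_by(+84°): θ ← 13° +84° = 97°
rotate_crank_by(+62°): θ ← 97° +62° = 159°
crank pin P = (r cos θ, r sin θ) = (-36.409637, 13.976350)
h = r sin θ − e = 13.976350 − 20 = -6.023650
sin φ = h / L = -6.023650 / 197 = -0.03057690
φ = arcsin(-0.03057690) = -1.752201°

-1.7522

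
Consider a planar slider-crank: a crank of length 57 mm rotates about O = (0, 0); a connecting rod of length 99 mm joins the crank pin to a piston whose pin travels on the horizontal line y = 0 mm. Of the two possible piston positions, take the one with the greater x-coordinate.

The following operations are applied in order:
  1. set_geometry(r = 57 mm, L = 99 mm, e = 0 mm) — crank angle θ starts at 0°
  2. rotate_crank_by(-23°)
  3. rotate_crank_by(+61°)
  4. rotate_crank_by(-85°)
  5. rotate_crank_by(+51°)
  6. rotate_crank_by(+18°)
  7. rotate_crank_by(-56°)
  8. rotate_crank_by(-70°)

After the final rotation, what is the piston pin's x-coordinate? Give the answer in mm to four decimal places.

68.3211

set_geometry: r = 57 mm, L = 99 mm, e = 0 mm; θ ← 0°
rotate_crank_by(-23°): θ ← 0° -23° = -23°
rotate_crank_by(+61°): θ ← -23° +61° = 38°
rotate_crank_by(-85°): θ ← 38° -85° = -47°
rotate_crank_by(+51°): θ ← -47° +51° = 4°
rotate_crank_by(+18°): θ ← 4° +18° = 22°
rotate_crank_by(-56°): θ ← 22° -56° = -34°
rotate_crank_by(-70°): θ ← -34° -70° = -104°
crank pin P = (r cos θ, r sin θ) = (-13.789548, -55.306856)
h = r sin θ − e = -55.306856 − 0 = -55.306856
x = r cos θ + √(L² − h²) = -13.789548 + √(9801.0 − 3058.8484) = -13.789548 + 82.110606 = 68.321058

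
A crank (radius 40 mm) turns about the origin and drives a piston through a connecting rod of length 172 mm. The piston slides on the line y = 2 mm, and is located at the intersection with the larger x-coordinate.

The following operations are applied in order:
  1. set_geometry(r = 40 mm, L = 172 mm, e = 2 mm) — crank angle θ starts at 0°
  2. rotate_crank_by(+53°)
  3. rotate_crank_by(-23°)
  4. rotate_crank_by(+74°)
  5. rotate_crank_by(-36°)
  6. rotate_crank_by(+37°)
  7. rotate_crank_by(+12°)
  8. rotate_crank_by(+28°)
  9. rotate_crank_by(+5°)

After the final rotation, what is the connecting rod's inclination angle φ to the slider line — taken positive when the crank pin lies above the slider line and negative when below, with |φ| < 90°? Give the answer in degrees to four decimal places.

set_geometry: r = 40 mm, L = 172 mm, e = 2 mm; θ ← 0°
rotate_crank_by(+53°): θ ← 0° +53° = 53°
rotate_crank_by(-23°): θ ← 53° -23° = 30°
rotate_crank_by(+74°): θ ← 30° +74° = 104°
rotate_crank_by(-36°): θ ← 104° -36° = 68°
rotate_crank_by(+37°): θ ← 68° +37° = 105°
rotate_crank_by(+12°): θ ← 105° +12° = 117°
rotate_crank_by(+28°): θ ← 117° +28° = 145°
rotate_crank_by(+5°): θ ← 145° +5° = 150°
crank pin P = (r cos θ, r sin θ) = (-34.641016, 20.000000)
h = r sin θ − e = 20.000000 − 2 = 18.000000
sin φ = h / L = 18.000000 / 172 = 0.10465116
φ = arcsin(0.10465116) = 6.007069°

6.0071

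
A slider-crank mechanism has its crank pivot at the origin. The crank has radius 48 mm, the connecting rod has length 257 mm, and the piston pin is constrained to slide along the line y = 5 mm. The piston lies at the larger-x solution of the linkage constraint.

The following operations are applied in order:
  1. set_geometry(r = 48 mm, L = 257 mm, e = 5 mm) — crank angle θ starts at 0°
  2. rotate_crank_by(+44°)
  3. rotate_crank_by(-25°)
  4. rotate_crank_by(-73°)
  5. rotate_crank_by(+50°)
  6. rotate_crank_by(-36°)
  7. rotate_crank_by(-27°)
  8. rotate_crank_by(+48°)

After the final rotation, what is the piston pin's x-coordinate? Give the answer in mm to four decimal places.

301.5558

set_geometry: r = 48 mm, L = 257 mm, e = 5 mm; θ ← 0°
rotate_crank_by(+44°): θ ← 0° +44° = 44°
rotate_crank_by(-25°): θ ← 44° -25° = 19°
rotate_crank_by(-73°): θ ← 19° -73° = -54°
rotate_crank_by(+50°): θ ← -54° +50° = -4°
rotate_crank_by(-36°): θ ← -4° -36° = -40°
rotate_crank_by(-27°): θ ← -40° -27° = -67°
rotate_crank_by(+48°): θ ← -67° +48° = -19°
crank pin P = (r cos θ, r sin θ) = (45.384892, -15.627271)
h = r sin θ − e = -15.627271 − 5 = -20.627271
x = r cos θ + √(L² − h²) = 45.384892 + √(66049.0 − 425.4843) = 45.384892 + 256.170872 = 301.555764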